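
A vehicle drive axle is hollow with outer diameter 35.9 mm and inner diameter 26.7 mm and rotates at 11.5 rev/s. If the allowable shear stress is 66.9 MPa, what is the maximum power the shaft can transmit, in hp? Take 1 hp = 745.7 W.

J = π(d_o⁴ − d_i⁴)/32 = π(0.0359⁴ − 0.0267⁴)/32 = 1.132×10^-7 m⁴.
T_max = τ_allow·J/r = 6.69×10^7 × 1.132×10^-7 / 0.0180 = 421.8 N·m.
ω = 2π·11.5 = 72.26 rad/s, so P_max = T_max·ω = 3.048×10^4 W.

40.9 hp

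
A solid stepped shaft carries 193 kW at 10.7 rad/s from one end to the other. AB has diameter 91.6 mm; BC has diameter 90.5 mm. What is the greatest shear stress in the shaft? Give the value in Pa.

ω = 10.7 rad/s, so T = P/ω = 193×10³ / 10.70 = 18040 N·m.
Under the same torque, τ_max = 16T/(πd³) is largest where d is smallest — segment BC (d = 90.5 mm).
τ_max = 16·18040/(π·(0.0905)³) = 1.239×10^8 Pa.

1.24e8 Pa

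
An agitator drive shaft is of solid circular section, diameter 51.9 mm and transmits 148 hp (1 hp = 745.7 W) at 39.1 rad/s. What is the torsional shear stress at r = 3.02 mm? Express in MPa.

ω = 39.1 rad/s, so T = P/ω = 148×745.7 / 39.10 = 2823 N·m.
J = πd⁴/32 = π(0.0519)⁴/32 = 7.123×10^-7 m⁴.
Shear stress varies linearly with radius: τ = T·r/J = 2823 × 0.00302 / 7.123×10^-7 = 1.197×10^7 Pa.

12.0 MPa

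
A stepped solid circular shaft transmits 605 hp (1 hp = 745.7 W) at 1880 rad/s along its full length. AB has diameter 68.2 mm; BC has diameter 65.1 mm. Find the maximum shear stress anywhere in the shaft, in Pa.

ω = 1880 rad/s, so T = P/ω = 605×745.7 / 1880 = 240.0 N·m.
Under the same torque, τ_max = 16T/(πd³) is largest where d is smallest — segment BC (d = 65.1 mm).
τ_max = 16·240.0/(π·(0.0651)³) = 4.430×10^6 Pa.

4.43e6 Pa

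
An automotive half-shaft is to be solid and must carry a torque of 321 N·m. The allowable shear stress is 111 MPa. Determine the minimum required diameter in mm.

For a solid shaft τ_max = 16T/(πd³), so d = (16T/(π τ_allow))^(1/3) = (16·321.0/(π·1.11×10^8))^(1/3) = 0.02451 m.

24.5 mm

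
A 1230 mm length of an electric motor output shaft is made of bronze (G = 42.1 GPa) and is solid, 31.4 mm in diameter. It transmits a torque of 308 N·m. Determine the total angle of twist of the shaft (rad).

0.0943 rad

J = πd⁴/32 = π(0.0314)⁴/32 = 9.544×10^-8 m⁴.
θ = T·L/(G·J) = 308.0 × 1.23 / (42.1×10⁹ × 9.544×10^-8) = 0.09429 rad.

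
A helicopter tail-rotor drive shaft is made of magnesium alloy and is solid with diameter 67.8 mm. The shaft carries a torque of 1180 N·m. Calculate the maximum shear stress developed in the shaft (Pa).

J = πd⁴/32 = π(0.0678)⁴/32 = 2.075×10^-6 m⁴.
τ_max = T·r/J = 1180 × 0.0339 / 2.075×10^-6 = 1.928×10^7 Pa.

1.93e7 Pa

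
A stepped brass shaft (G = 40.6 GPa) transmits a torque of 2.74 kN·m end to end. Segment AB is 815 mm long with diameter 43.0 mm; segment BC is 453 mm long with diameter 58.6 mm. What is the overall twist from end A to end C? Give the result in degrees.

J_AB = π(0.0430)⁴/32 = 3.36×10^-7 m⁴; J_BC = π(0.0586)⁴/32 = 1.16×10^-6 m⁴.
θ = (T/G)·Σ L_i/J_i = (2740/40.6×10⁹)·(0.815/3.36×10^-7 + 0.453/1.16×10^-6) = 0.1903 rad.

10.9°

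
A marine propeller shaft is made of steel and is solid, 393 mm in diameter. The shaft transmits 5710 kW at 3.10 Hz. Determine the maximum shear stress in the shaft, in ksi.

ω = 2π·3.10 = 19.48 rad/s, so T = P/ω = 5710×10³ / 19.48 = 293200 N·m.
J = πd⁴/32 = π(0.393)⁴/32 = 2.342×10^-3 m⁴.
τ_max = T·r/J = 293200 × 0.197 / 2.342×10^-3 = 2.460×10^7 Pa.

3.57 ksi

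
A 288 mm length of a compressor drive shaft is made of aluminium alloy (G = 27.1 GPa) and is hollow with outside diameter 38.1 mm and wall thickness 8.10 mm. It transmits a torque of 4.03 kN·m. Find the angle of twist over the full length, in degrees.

13.3°

J = π(d_o⁴ − d_i⁴)/32 = π(0.0381⁴ − 0.0219⁴)/32 = 1.843×10^-7 m⁴.
θ = T·L/(G·J) = 4030 × 0.288 / (27.1×10⁹ × 1.843×10^-7) = 0.2324 rad.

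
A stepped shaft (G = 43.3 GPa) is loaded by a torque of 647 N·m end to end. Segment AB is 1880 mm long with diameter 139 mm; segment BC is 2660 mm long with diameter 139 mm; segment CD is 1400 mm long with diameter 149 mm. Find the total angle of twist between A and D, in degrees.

0.131°

J_AB = π(0.139)⁴/32 = 3.66×10^-5 m⁴; J_BC = π(0.139)⁴/32 = 3.66×10^-5 m⁴; J_CD = π(0.149)⁴/32 = 4.84×10^-5 m⁴.
θ = (T/G)·Σ L_i/J_i = (647.0/43.3×10⁹)·(1.88/3.66×10^-5 + 2.66/3.66×10^-5 + 1.40/4.84×10^-5) = 2.283×10^-3 rad.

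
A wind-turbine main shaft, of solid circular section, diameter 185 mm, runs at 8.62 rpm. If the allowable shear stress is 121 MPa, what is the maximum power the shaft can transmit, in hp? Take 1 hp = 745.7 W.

182 hp

J = πd⁴/32 = π(0.185)⁴/32 = 1.150×10^-4 m⁴.
T_max = τ_allow·J/r = 1.21×10^8 × 1.150×10^-4 / 0.0925 = 150400 N·m.
ω = 2π·8.62/60 = 0.9027 rad/s, so P_max = T_max·ω = 1.358×10^5 W.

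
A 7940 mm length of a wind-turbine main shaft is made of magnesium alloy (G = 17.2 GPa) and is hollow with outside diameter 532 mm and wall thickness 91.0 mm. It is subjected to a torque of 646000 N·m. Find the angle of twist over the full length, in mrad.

46.7 mrad

J = π(d_o⁴ − d_i⁴)/32 = π(0.532⁴ − 0.350⁴)/32 = 6.391×10^-3 m⁴.
θ = T·L/(G·J) = 646000 × 7.94 / (17.2×10⁹ × 6.391×10^-3) = 0.04666 rad.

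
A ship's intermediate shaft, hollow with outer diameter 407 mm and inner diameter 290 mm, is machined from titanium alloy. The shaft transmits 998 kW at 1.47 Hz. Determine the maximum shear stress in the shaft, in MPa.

11.0 MPa

ω = 2π·1.47 = 9.236 rad/s, so T = P/ω = 998×10³ / 9.236 = 108100 N·m.
J = π(d_o⁴ − d_i⁴)/32 = π(0.407⁴ − 0.290⁴)/32 = 2.000×10^-3 m⁴.
τ_max = T·r/J = 108100 × 0.203 / 2.000×10^-3 = 1.100×10^7 Pa.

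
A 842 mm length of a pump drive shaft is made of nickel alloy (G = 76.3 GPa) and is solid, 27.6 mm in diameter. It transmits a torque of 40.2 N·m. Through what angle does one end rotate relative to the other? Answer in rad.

0.00779 rad

J = πd⁴/32 = π(0.0276)⁴/32 = 5.697×10^-8 m⁴.
θ = T·L/(G·J) = 40.20 × 0.842 / (76.3×10⁹ × 5.697×10^-8) = 7.787×10^-3 rad.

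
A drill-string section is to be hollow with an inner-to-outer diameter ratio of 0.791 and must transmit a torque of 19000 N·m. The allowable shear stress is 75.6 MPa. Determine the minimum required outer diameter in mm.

128 mm

For a hollow shaft with d_i/d_o = 0.791: τ_max = 16T/(π d_o³ (1−k⁴)), so d_o = [16T/(π τ_allow (1−k⁴))]^(1/3) = [16·19000/(π·7.56×10^7·0.6085)]^(1/3) = 0.1281 m.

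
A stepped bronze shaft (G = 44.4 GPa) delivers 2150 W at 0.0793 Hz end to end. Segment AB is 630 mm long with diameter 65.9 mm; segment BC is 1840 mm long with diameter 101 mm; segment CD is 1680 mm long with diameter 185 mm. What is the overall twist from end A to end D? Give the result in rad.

ω = 2π·0.0793 = 0.4983 rad/s, so T = P/ω = 2150 / 0.4983 = 4315 N·m.
J_AB = π(0.0659)⁴/32 = 1.85×10^-6 m⁴; J_BC = π(0.101)⁴/32 = 1.02×10^-5 m⁴; J_CD = π(0.185)⁴/32 = 1.15×10^-4 m⁴.
θ = (T/G)·Σ L_i/J_i = (4315/44.4×10⁹)·(0.630/1.85×10^-6 + 1.84/1.02×10^-5 + 1.68/1.15×10^-4) = 0.05199 rad.

0.0520 rad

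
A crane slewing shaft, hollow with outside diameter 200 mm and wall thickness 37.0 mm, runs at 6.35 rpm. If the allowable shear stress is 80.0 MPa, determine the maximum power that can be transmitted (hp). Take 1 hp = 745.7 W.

94.4 hp

J = π(d_o⁴ − d_i⁴)/32 = π(0.200⁴ − 0.126⁴)/32 = 1.323×10^-4 m⁴.
T_max = τ_allow·J/r = 8.00×10^7 × 1.323×10^-4 / 0.100 = 105900 N·m.
ω = 2π·6.35/60 = 0.6650 rad/s, so P_max = T_max·ω = 7.040×10^4 W.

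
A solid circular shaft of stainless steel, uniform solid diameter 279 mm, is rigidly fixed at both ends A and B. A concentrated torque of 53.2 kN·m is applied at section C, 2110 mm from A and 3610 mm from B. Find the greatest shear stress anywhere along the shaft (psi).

With uniform GJ and both ends fixed, compatibility θ_AC = θ_CB gives T_A·a = T_B·b, together with T_A + T_B = T₀.
T_A = T₀·b/(a+b) = 53200·3610/5720 = 33580 N·m; T_B = 19620 N·m.
τ in each portion: τ_AC = 7.87×10^6 Pa, τ_CB = 4.60×10^6 Pa; maximum is in AC.
τ_max = T_AC·r/J = 33580·0.140/5.95×10^-4 = 7.874×10^6 Pa.

1140 psi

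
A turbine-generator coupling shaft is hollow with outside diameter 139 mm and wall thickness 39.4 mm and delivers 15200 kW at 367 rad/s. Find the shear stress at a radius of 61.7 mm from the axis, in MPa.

ω = 367 rad/s, so T = P/ω = 15200×10³ / 367.0 = 41420 N·m.
J = π(d_o⁴ − d_i⁴)/32 = π(0.139⁴ − 0.0602⁴)/32 = 3.536×10^-5 m⁴.
Shear stress varies linearly with radius: τ = T·r/J = 41420 × 0.0617 / 3.536×10^-5 = 7.227×10^7 Pa.

72.3 MPa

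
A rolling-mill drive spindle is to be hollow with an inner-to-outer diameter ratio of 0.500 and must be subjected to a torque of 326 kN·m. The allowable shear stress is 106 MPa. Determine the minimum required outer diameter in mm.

For a hollow shaft with d_i/d_o = 0.500: τ_max = 16T/(π d_o³ (1−k⁴)), so d_o = [16T/(π τ_allow (1−k⁴))]^(1/3) = [16·326000/(π·1.06×10^8·0.9375)]^(1/3) = 0.2556 m.

256 mm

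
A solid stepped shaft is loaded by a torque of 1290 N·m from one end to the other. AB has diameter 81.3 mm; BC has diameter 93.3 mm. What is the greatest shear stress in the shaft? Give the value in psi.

Under the same torque, τ_max = 16T/(πd³) is largest where d is smallest — segment AB (d = 81.3 mm).
τ_max = 16·1290/(π·(0.0813)³) = 1.223×10^7 Pa.

1770 psi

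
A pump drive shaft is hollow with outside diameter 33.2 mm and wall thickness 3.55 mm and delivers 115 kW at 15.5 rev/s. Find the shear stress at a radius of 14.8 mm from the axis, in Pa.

ω = 2π·15.5 = 97.39 rad/s, so T = P/ω = 115×10³ / 97.39 = 1181 N·m.
J = π(d_o⁴ − d_i⁴)/32 = π(0.0332⁴ − 0.0261⁴)/32 = 7.372×10^-8 m⁴.
Shear stress varies linearly with radius: τ = T·r/J = 1181 × 0.0148 / 7.372×10^-8 = 2.371×10^8 Pa.

2.37e8 Pa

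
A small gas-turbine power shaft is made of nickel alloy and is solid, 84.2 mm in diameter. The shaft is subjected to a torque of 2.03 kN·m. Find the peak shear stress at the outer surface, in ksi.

J = πd⁴/32 = π(0.0842)⁴/32 = 4.935×10^-6 m⁴.
τ_max = T·r/J = 2030 × 0.0421 / 4.935×10^-6 = 1.732×10^7 Pa.

2.51 ksi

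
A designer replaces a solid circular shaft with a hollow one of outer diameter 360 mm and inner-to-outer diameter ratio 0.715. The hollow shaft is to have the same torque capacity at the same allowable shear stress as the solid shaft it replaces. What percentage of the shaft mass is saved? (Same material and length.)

40.2 %

Equal τ_max and T ⇒ the solid shaft needs d_s³ = d_o³(1−k⁴), so d_s = 360·(1−0.715⁴)^(1/3) = 325.4 mm.
Area ratio A_h/A_s = d_o²(1−k²)/d_s² = (1−k²)/(1−k⁴)^(2/3) = 0.5982.
Mass saving = 1 − 0.5982 = 40.2 %.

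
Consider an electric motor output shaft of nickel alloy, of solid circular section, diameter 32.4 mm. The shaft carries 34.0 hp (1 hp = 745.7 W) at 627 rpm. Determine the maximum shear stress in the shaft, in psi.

ω = 2π·627/60 = 65.66 rad/s, so T = P/ω = 34.0×745.7 / 65.66 = 386.1 N·m.
J = πd⁴/32 = π(0.0324)⁴/32 = 1.082×10^-7 m⁴.
τ_max = T·r/J = 386.1 × 0.0162 / 1.082×10^-7 = 5.782×10^7 Pa.

8390 psi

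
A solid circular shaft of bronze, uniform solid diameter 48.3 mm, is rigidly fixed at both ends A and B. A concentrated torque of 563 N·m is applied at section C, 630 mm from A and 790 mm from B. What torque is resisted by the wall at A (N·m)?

With uniform GJ and both ends fixed, compatibility θ_AC = θ_CB gives T_A·a = T_B·b, together with T_A + T_B = T₀.
T_A = T₀·b/(a+b) = 563.0·790/1420 = 313.2 N·m; T_B = 249.8 N·m.

313 N·m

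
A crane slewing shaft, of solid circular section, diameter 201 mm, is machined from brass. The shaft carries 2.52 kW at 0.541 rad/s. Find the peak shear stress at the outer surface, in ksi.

ω = 0.541 rad/s, so T = P/ω = 2.52×10³ / 0.5410 = 4658 N·m.
J = πd⁴/32 = π(0.201)⁴/32 = 1.602×10^-4 m⁴.
τ_max = T·r/J = 4658 × 0.101 / 1.602×10^-4 = 2.921×10^6 Pa.

0.424 ksi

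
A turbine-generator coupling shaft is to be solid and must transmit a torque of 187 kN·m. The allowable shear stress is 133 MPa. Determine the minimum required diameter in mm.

193 mm

For a solid shaft τ_max = 16T/(πd³), so d = (16T/(π τ_allow))^(1/3) = (16·187000/(π·1.33×10^8))^(1/3) = 0.1927 m.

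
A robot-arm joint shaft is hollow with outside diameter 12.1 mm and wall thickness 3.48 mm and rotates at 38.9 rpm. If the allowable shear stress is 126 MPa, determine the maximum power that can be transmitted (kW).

0.173 kW

J = π(d_o⁴ − d_i⁴)/32 = π(0.0121⁴ − 0.00514⁴)/32 = 2.036×10^-9 m⁴.
T_max = τ_allow·J/r = 1.26×10^8 × 2.036×10^-9 / 0.00605 = 42.40 N·m.
ω = 2π·38.9/60 = 4.074 rad/s, so P_max = T_max·ω = 172.7 W.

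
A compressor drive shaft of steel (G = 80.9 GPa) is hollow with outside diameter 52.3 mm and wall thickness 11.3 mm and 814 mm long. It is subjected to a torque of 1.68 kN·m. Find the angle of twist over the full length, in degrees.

J = π(d_o⁴ − d_i⁴)/32 = π(0.0523⁴ − 0.0297⁴)/32 = 6.581×10^-7 m⁴.
θ = T·L/(G·J) = 1680 × 0.814 / (80.9×10⁹ × 6.581×10^-7) = 0.02568 rad.

1.47°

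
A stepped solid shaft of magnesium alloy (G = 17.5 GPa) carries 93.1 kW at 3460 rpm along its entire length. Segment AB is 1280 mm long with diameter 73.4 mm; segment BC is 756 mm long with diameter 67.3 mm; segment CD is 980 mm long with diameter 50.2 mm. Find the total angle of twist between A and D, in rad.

ω = 2π·3460/60 = 362.3 rad/s, so T = P/ω = 93.1×10³ / 362.3 = 256.9 N·m.
J_AB = π(0.0734)⁴/32 = 2.85×10^-6 m⁴; J_BC = π(0.0673)⁴/32 = 2.01×10^-6 m⁴; J_CD = π(0.0502)⁴/32 = 6.23×10^-7 m⁴.
θ = (T/G)·Σ L_i/J_i = (256.9/17.5×10⁹)·(1.28/2.85×10^-6 + 0.756/2.01×10^-6 + 0.980/6.23×10^-7) = 0.03519 rad.

0.0352 rad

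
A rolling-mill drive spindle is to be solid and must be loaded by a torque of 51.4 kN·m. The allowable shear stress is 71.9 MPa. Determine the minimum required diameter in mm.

154 mm

For a solid shaft τ_max = 16T/(πd³), so d = (16T/(π τ_allow))^(1/3) = (16·51400/(π·7.19×10^7))^(1/3) = 0.1538 m.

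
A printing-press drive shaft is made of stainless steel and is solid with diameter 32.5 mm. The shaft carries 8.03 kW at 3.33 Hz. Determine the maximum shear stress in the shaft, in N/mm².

56.9 N/mm²

ω = 2π·3.33 = 20.92 rad/s, so T = P/ω = 8.03×10³ / 20.92 = 383.8 N·m.
J = πd⁴/32 = π(0.0325)⁴/32 = 1.095×10^-7 m⁴.
τ_max = T·r/J = 383.8 × 0.0163 / 1.095×10^-7 = 5.694×10^7 Pa.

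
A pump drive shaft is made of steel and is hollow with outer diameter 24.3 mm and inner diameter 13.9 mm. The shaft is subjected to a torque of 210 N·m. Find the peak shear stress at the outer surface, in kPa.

83500 kPa

J = π(d_o⁴ − d_i⁴)/32 = π(0.0243⁴ − 0.0139⁴)/32 = 3.057×10^-8 m⁴.
τ_max = T·r/J = 210.0 × 0.0122 / 3.057×10^-8 = 8.347×10^7 Pa.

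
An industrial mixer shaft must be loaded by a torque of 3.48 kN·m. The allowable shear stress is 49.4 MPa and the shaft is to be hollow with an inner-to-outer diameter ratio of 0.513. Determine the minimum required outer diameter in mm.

72.8 mm

For a hollow shaft with d_i/d_o = 0.513: τ_max = 16T/(π d_o³ (1−k⁴)), so d_o = [16T/(π τ_allow (1−k⁴))]^(1/3) = [16·3480/(π·4.94×10^7·0.9307)]^(1/3) = 0.07278 m.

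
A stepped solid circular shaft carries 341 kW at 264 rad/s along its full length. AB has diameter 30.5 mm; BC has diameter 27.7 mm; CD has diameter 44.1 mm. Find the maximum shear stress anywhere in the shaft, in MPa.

ω = 264 rad/s, so T = P/ω = 341×10³ / 264.0 = 1292 N·m.
Under the same torque, τ_max = 16T/(πd³) is largest where d is smallest — segment BC (d = 27.7 mm).
τ_max = 16·1292/(π·(0.0277)³) = 3.095×10^8 Pa.

310 MPa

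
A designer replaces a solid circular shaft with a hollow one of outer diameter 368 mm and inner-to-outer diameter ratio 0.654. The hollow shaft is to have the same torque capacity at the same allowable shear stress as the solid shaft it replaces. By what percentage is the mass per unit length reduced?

34.5 %

Equal τ_max and T ⇒ the solid shaft needs d_s³ = d_o³(1−k⁴), so d_s = 368·(1−0.654⁴)^(1/3) = 344.0 mm.
Area ratio A_h/A_s = d_o²(1−k²)/d_s² = (1−k²)/(1−k⁴)^(2/3) = 0.6548.
Mass saving = 1 − 0.6548 = 34.5 %.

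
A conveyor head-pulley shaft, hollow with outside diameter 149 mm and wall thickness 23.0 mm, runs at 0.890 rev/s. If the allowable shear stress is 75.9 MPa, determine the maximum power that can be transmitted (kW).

J = π(d_o⁴ − d_i⁴)/32 = π(0.149⁴ − 0.103⁴)/32 = 3.734×10^-5 m⁴.
T_max = τ_allow·J/r = 7.59×10^7 × 3.734×10^-5 / 0.0745 = 38040 N·m.
ω = 2π·0.890 = 5.592 rad/s, so P_max = T_max·ω = 2.127×10^5 W.

213 kW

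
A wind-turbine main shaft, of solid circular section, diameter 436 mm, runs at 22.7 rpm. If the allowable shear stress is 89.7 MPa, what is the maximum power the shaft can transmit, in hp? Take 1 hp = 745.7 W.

4650 hp

J = πd⁴/32 = π(0.436)⁴/32 = 3.548×10^-3 m⁴.
T_max = τ_allow·J/r = 8.97×10^7 × 3.548×10^-3 / 0.218 = 1.460e6 N·m.
ω = 2π·22.7/60 = 2.377 rad/s, so P_max = T_max·ω = 3.470×10^6 W.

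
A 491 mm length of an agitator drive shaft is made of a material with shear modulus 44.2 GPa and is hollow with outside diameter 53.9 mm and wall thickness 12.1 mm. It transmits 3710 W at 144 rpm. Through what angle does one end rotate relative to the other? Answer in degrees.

0.208°

ω = 2π·144/60 = 15.08 rad/s, so T = P/ω = 3710 / 15.08 = 246.0 N·m.
J = π(d_o⁴ − d_i⁴)/32 = π(0.0539⁴ − 0.0297⁴)/32 = 7.522×10^-7 m⁴.
θ = T·L/(G·J) = 246.0 × 0.491 / (44.2×10⁹ × 7.522×10^-7) = 3.633×10^-3 rad.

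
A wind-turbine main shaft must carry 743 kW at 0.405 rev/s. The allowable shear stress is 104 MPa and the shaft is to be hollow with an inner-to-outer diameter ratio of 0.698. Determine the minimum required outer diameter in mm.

266 mm

ω = 2π·0.405 = 2.545 rad/s, so T = P/ω = 743×10³ / 2.545 = 292000 N·m.
For a hollow shaft with d_i/d_o = 0.698: τ_max = 16T/(π d_o³ (1−k⁴)), so d_o = [16T/(π τ_allow (1−k⁴))]^(1/3) = [16·292000/(π·1.04×10^8·0.7626)]^(1/3) = 0.2657 m.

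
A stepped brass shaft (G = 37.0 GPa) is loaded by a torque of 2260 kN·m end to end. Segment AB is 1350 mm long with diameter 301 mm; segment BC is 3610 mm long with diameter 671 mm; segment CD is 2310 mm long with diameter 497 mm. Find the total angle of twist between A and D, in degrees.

7.85°

J_AB = π(0.301)⁴/32 = 8.06×10^-4 m⁴; J_BC = π(0.671)⁴/32 = 0.0199 m⁴; J_CD = π(0.497)⁴/32 = 5.99×10^-3 m⁴.
θ = (T/G)·Σ L_i/J_i = (2.260e6/37.0×10⁹)·(1.35/8.06×10^-4 + 3.61/0.0199 + 2.31/5.99×10^-3) = 0.1370 rad.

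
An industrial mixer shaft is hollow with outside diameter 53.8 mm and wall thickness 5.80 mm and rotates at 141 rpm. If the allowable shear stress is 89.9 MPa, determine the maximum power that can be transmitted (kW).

25.2 kW

J = π(d_o⁴ − d_i⁴)/32 = π(0.0538⁴ − 0.0422⁴)/32 = 5.111×10^-7 m⁴.
T_max = τ_allow·J/r = 8.99×10^7 × 5.111×10^-7 / 0.0269 = 1708 N·m.
ω = 2π·141/60 = 14.77 rad/s, so P_max = T_max·ω = 2.522×10^4 W.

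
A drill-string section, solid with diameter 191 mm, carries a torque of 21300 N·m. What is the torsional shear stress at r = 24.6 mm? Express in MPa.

4.01 MPa

J = πd⁴/32 = π(0.191)⁴/32 = 1.307×10^-4 m⁴.
Shear stress varies linearly with radius: τ = T·r/J = 21300 × 0.0246 / 1.307×10^-4 = 4.010×10^6 Pa.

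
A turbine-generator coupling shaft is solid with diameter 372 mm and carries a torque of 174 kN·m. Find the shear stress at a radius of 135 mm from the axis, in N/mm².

12.5 N/mm²

J = πd⁴/32 = π(0.372)⁴/32 = 1.880×10^-3 m⁴.
Shear stress varies linearly with radius: τ = T·r/J = 174000 × 0.135 / 1.880×10^-3 = 1.249×10^7 Pa.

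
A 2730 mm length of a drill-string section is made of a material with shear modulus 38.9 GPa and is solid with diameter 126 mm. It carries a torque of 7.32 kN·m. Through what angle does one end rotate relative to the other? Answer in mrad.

20.8 mrad

J = πd⁴/32 = π(0.126)⁴/32 = 2.474×10^-5 m⁴.
θ = T·L/(G·J) = 7320 × 2.73 / (38.9×10⁹ × 2.474×10^-5) = 0.02076 rad.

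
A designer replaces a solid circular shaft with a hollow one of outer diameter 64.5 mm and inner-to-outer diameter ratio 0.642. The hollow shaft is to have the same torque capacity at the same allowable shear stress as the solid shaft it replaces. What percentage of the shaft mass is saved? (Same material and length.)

33.4 %

Equal τ_max and T ⇒ the solid shaft needs d_s³ = d_o³(1−k⁴), so d_s = 64.5·(1−0.642⁴)^(1/3) = 60.62 mm.
Area ratio A_h/A_s = d_o²(1−k²)/d_s² = (1−k²)/(1−k⁴)^(2/3) = 0.6655.
Mass saving = 1 − 0.6655 = 33.4 %.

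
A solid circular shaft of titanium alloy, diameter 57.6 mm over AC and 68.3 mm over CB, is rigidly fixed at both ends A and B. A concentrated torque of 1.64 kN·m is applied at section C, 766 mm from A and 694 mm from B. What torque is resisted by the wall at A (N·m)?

515 N·m

Compatibility: T_A·a/J_AC = T_B·b/J_CB with T_A + T_B = T₀.
J_AC = 1.08×10^-6 m⁴, J_CB = 2.14×10^-6 m⁴, so T_A = T₀·(J_AC/a)/((J_AC/a)+(J_CB/b)) = 515.4 N·m, T_B = 1125 N·m.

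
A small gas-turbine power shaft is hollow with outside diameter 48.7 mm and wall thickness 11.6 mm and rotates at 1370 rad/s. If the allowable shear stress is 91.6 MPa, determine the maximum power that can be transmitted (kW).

J = π(d_o⁴ − d_i⁴)/32 = π(0.0487⁴ − 0.0255⁴)/32 = 5.107×10^-7 m⁴.
T_max = τ_allow·J/r = 9.16×10^7 × 5.107×10^-7 / 0.0244 = 1921 N·m.
ω = 1370 rad/s, so P_max = T_max·ω = 2.632×10^6 W.

2630 kW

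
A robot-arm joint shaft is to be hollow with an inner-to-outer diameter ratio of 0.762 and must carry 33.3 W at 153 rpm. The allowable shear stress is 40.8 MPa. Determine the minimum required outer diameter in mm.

7.31 mm

ω = 2π·153/60 = 16.02 rad/s, so T = P/ω = 33.3 / 16.02 = 2.078 N·m.
For a hollow shaft with d_i/d_o = 0.762: τ_max = 16T/(π d_o³ (1−k⁴)), so d_o = [16T/(π τ_allow (1−k⁴))]^(1/3) = [16·2.078/(π·4.08×10^7·0.6629)]^(1/3) = 0.007315 m.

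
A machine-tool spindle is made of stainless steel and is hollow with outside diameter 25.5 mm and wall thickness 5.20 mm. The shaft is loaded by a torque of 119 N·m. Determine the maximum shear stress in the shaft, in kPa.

J = π(d_o⁴ − d_i⁴)/32 = π(0.0255⁴ − 0.0151⁴)/32 = 3.641×10^-8 m⁴.
τ_max = T·r/J = 119.0 × 0.0127 / 3.641×10^-8 = 4.167×10^7 Pa.

41700 kPa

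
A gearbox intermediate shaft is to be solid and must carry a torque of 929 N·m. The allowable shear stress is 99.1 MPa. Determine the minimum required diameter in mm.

36.3 mm

For a solid shaft τ_max = 16T/(πd³), so d = (16T/(π τ_allow))^(1/3) = (16·929.0/(π·9.91×10^7))^(1/3) = 0.03628 m.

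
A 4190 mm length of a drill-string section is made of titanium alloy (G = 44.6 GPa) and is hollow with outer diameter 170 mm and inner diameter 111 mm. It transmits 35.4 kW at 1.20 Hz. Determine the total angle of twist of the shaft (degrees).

0.377°

ω = 2π·1.20 = 7.540 rad/s, so T = P/ω = 35.4×10³ / 7.540 = 4695 N·m.
J = π(d_o⁴ − d_i⁴)/32 = π(0.170⁴ − 0.111⁴)/32 = 6.709×10^-5 m⁴.
θ = T·L/(G·J) = 4695 × 4.19 / (44.6×10⁹ × 6.709×10^-5) = 6.574×10^-3 rad.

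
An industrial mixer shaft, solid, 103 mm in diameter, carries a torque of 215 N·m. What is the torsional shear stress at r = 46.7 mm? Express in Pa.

J = πd⁴/32 = π(0.103)⁴/32 = 1.105×10^-5 m⁴.
Shear stress varies linearly with radius: τ = T·r/J = 215.0 × 0.0467 / 1.105×10^-5 = 9.087×10^5 Pa.

909000 Pa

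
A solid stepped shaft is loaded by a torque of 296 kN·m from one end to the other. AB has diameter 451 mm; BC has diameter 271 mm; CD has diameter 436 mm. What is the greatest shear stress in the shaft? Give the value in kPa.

75700 kPa

Under the same torque, τ_max = 16T/(πd³) is largest where d is smallest — segment BC (d = 271 mm).
τ_max = 16·296000/(π·(0.271)³) = 7.574×10^7 Pa.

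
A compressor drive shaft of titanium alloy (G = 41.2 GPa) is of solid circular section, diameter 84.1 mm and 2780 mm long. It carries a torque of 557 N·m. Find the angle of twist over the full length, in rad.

J = πd⁴/32 = π(0.0841)⁴/32 = 4.911×10^-6 m⁴.
θ = T·L/(G·J) = 557.0 × 2.78 / (41.2×10⁹ × 4.911×10^-6) = 7.653×10^-3 rad.

0.00765 rad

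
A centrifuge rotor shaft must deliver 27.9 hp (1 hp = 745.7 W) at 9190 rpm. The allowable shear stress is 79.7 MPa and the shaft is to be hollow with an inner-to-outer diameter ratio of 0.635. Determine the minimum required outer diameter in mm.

ω = 2π·9190/60 = 962.4 rad/s, so T = P/ω = 27.9×745.7 / 962.4 = 21.62 N·m.
For a hollow shaft with d_i/d_o = 0.635: τ_max = 16T/(π d_o³ (1−k⁴)), so d_o = [16T/(π τ_allow (1−k⁴))]^(1/3) = [16·21.62/(π·7.97×10^7·0.8374)]^(1/3) = 0.01182 m.

11.8 mm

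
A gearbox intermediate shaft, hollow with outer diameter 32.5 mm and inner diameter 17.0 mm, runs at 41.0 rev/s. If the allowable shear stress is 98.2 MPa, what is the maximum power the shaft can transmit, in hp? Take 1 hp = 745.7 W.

212 hp

J = π(d_o⁴ − d_i⁴)/32 = π(0.0325⁴ − 0.0170⁴)/32 = 1.013×10^-7 m⁴.
T_max = τ_allow·J/r = 9.82×10^7 × 1.013×10^-7 / 0.0163 = 612.3 N·m.
ω = 2π·41.0 = 257.6 rad/s, so P_max = T_max·ω = 1.577×10^5 W.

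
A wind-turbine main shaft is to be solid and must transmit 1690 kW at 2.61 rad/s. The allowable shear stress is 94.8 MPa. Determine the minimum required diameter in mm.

326 mm

ω = 2.61 rad/s, so T = P/ω = 1690×10³ / 2.610 = 647500 N·m.
For a solid shaft τ_max = 16T/(πd³), so d = (16T/(π τ_allow))^(1/3) = (16·647500/(π·9.48×10^7))^(1/3) = 0.3264 m.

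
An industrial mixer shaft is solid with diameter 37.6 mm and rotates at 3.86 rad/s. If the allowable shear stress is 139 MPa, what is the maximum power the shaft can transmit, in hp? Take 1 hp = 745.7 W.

7.51 hp

J = πd⁴/32 = π(0.0376)⁴/32 = 1.962×10^-7 m⁴.
T_max = τ_allow·J/r = 1.39×10^8 × 1.962×10^-7 / 0.0188 = 1451 N·m.
ω = 3.86 rad/s, so P_max = T_max·ω = 5600 W.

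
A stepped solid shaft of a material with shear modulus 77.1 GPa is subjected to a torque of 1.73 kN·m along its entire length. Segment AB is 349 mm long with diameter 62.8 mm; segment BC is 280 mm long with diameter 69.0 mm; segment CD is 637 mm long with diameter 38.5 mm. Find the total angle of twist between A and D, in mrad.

74.2 mrad

J_AB = π(0.0628)⁴/32 = 1.53×10^-6 m⁴; J_BC = π(0.0690)⁴/32 = 2.23×10^-6 m⁴; J_CD = π(0.0385)⁴/32 = 2.16×10^-7 m⁴.
θ = (T/G)·Σ L_i/J_i = (1730/77.1×10⁹)·(0.349/1.53×10^-6 + 0.280/2.23×10^-6 + 0.637/2.16×10^-7) = 0.07422 rad.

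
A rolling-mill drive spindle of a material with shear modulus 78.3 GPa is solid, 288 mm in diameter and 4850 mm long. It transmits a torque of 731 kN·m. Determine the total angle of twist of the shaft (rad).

0.0670 rad

J = πd⁴/32 = π(0.288)⁴/32 = 6.754×10^-4 m⁴.
θ = T·L/(G·J) = 731000 × 4.85 / (78.3×10⁹ × 6.754×10^-4) = 0.06704 rad.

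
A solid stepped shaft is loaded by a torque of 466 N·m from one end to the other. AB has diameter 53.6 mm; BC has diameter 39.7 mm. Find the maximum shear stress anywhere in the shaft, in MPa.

Under the same torque, τ_max = 16T/(πd³) is largest where d is smallest — segment BC (d = 39.7 mm).
τ_max = 16·466.0/(π·(0.0397)³) = 3.793×10^7 Pa.

37.9 MPa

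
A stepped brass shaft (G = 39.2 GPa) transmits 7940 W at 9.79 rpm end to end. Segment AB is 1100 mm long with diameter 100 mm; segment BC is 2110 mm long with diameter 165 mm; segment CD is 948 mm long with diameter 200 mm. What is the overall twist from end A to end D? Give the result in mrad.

ω = 2π·9.79/60 = 1.025 rad/s, so T = P/ω = 7940 / 1.025 = 7745 N·m.
J_AB = π(0.100)⁴/32 = 9.82×10^-6 m⁴; J_BC = π(0.165)⁴/32 = 7.28×10^-5 m⁴; J_CD = π(0.200)⁴/32 = 1.57×10^-4 m⁴.
θ = (T/G)·Σ L_i/J_i = (7745/39.2×10⁹)·(1.10/9.82×10^-6 + 2.11/7.28×10^-5 + 0.948/1.57×10^-4) = 0.02906 rad.

29.1 mrad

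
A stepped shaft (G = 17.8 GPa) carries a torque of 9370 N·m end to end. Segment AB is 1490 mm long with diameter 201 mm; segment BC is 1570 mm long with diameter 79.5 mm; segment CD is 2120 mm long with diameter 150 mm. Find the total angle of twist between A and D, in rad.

J_AB = π(0.201)⁴/32 = 1.60×10^-4 m⁴; J_BC = π(0.0795)⁴/32 = 3.92×10^-6 m⁴; J_CD = π(0.150)⁴/32 = 4.97×10^-5 m⁴.
θ = (T/G)·Σ L_i/J_i = (9370/17.8×10⁹)·(1.49/1.60×10^-4 + 1.57/3.92×10^-6 + 2.12/4.97×10^-5) = 0.2381 rad.

0.238 rad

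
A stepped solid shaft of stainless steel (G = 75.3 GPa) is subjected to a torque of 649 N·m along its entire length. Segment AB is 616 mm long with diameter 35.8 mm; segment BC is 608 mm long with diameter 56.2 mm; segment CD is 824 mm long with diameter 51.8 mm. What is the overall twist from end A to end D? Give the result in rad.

0.0483 rad

J_AB = π(0.0358)⁴/32 = 1.61×10^-7 m⁴; J_BC = π(0.0562)⁴/32 = 9.79×10^-7 m⁴; J_CD = π(0.0518)⁴/32 = 7.07×10^-7 m⁴.
θ = (T/G)·Σ L_i/J_i = (649.0/75.3×10⁹)·(0.616/1.61×10^-7 + 0.608/9.79×10^-7 + 0.824/7.07×10^-7) = 0.04832 rad.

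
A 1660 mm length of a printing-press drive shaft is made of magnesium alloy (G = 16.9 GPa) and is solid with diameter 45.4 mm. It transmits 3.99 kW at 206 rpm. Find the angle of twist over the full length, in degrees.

2.50°

ω = 2π·206/60 = 21.57 rad/s, so T = P/ω = 3.99×10³ / 21.57 = 185.0 N·m.
J = πd⁴/32 = π(0.0454)⁴/32 = 4.171×10^-7 m⁴.
θ = T·L/(G·J) = 185.0 × 1.66 / (16.9×10⁹ × 4.171×10^-7) = 0.04356 rad.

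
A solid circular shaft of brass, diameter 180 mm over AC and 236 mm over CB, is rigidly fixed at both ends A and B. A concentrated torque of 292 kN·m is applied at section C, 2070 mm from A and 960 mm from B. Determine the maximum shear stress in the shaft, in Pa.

9.78e7 Pa

Compatibility: T_A·a/J_AC = T_B·b/J_CB with T_A + T_B = T₀.
J_AC = 1.03×10^-4 m⁴, J_CB = 3.05×10^-4 m⁴, so T_A = T₀·(J_AC/a)/((J_AC/a)+(J_CB/b)) = 39610 N·m, T_B = 252400 N·m.
τ in each portion: τ_AC = 3.46×10^7 Pa, τ_CB = 9.78×10^7 Pa; maximum is in CB.
τ_max = T_CB·r/J = 252400·0.118/3.05×10^-4 = 9.779×10^7 Pa.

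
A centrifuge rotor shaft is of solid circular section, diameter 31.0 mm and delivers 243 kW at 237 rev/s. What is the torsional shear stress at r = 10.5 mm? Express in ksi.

2.74 ksi

ω = 2π·237 = 1489 rad/s, so T = P/ω = 243×10³ / 1489 = 163.2 N·m.
J = πd⁴/32 = π(0.0310)⁴/32 = 9.067×10^-8 m⁴.
Shear stress varies linearly with radius: τ = T·r/J = 163.2 × 0.0105 / 9.067×10^-8 = 1.890×10^7 Pa.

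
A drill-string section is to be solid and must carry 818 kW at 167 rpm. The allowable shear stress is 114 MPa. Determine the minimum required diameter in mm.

128 mm

ω = 2π·167/60 = 17.49 rad/s, so T = P/ω = 818×10³ / 17.49 = 46770 N·m.
For a solid shaft τ_max = 16T/(πd³), so d = (16T/(π τ_allow))^(1/3) = (16·46770/(π·1.14×10^8))^(1/3) = 0.1278 m.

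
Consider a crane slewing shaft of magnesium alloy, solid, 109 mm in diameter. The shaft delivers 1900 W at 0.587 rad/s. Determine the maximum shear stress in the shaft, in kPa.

12700 kPa

ω = 0.587 rad/s, so T = P/ω = 1900 / 0.5870 = 3237 N·m.
J = πd⁴/32 = π(0.109)⁴/32 = 1.386×10^-5 m⁴.
τ_max = T·r/J = 3237 × 0.0545 / 1.386×10^-5 = 1.273×10^7 Pa.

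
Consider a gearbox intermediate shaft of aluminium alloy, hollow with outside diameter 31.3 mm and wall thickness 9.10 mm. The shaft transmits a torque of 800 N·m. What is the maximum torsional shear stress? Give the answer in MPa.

J = π(d_o⁴ − d_i⁴)/32 = π(0.0313⁴ − 0.0131⁴)/32 = 9.134×10^-8 m⁴.
τ_max = T·r/J = 800.0 × 0.0157 / 9.134×10^-8 = 1.371×10^8 Pa.

137 MPa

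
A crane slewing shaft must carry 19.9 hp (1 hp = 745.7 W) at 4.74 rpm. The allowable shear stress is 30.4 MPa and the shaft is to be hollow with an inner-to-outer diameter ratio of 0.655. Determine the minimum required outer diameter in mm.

ω = 2π·4.74/60 = 0.4964 rad/s, so T = P/ω = 19.9×745.7 / 0.4964 = 29900 N·m.
For a hollow shaft with d_i/d_o = 0.655: τ_max = 16T/(π d_o³ (1−k⁴)), so d_o = [16T/(π τ_allow (1−k⁴))]^(1/3) = [16·29900/(π·3.04×10^7·0.8159)]^(1/3) = 0.1831 m.

183 mm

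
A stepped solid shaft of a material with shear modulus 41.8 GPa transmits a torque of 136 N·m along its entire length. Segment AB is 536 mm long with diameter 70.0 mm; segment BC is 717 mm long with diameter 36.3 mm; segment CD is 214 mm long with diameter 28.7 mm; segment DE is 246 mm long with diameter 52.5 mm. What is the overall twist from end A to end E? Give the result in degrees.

J_AB = π(0.0700)⁴/32 = 2.36×10^-6 m⁴; J_BC = π(0.0363)⁴/32 = 1.70×10^-7 m⁴; J_CD = π(0.0287)⁴/32 = 6.66×10^-8 m⁴; J_DE = π(0.0525)⁴/32 = 7.46×10^-7 m⁴.
θ = (T/G)·Σ L_i/J_i = (136.0/41.8×10⁹)·(0.536/2.36×10^-6 + 0.717/1.70×10^-7 + 0.214/6.66×10^-8 + 0.246/7.46×10^-7) = 0.02595 rad.

1.49°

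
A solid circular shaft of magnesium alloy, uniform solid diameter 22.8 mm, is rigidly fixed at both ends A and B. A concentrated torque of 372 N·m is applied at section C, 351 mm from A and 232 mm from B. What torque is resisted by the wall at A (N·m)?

With uniform GJ and both ends fixed, compatibility θ_AC = θ_CB gives T_A·a = T_B·b, together with T_A + T_B = T₀.
T_A = T₀·b/(a+b) = 372.0·232/583.0 = 148.0 N·m; T_B = 224.0 N·m.

148 N·m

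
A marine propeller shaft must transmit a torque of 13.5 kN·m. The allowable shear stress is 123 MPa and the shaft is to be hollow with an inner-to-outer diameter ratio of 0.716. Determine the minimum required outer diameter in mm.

91.2 mm

For a hollow shaft with d_i/d_o = 0.716: τ_max = 16T/(π d_o³ (1−k⁴)), so d_o = [16T/(π τ_allow (1−k⁴))]^(1/3) = [16·13500/(π·1.23×10^8·0.7372)]^(1/3) = 0.09119 m.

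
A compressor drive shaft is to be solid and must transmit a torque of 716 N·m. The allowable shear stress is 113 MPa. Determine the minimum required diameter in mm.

For a solid shaft τ_max = 16T/(πd³), so d = (16T/(π τ_allow))^(1/3) = (16·716.0/(π·1.13×10^8))^(1/3) = 0.03184 m.

31.8 mm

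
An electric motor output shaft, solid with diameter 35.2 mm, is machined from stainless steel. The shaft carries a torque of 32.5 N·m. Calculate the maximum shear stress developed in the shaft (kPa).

J = πd⁴/32 = π(0.0352)⁴/32 = 1.507×10^-7 m⁴.
τ_max = T·r/J = 32.50 × 0.0176 / 1.507×10^-7 = 3.795×10^6 Pa.

3800 kPa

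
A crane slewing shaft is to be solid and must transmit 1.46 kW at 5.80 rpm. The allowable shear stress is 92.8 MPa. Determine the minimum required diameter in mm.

50.9 mm

ω = 2π·5.80/60 = 0.6074 rad/s, so T = P/ω = 1.46×10³ / 0.6074 = 2404 N·m.
For a solid shaft τ_max = 16T/(πd³), so d = (16T/(π τ_allow))^(1/3) = (16·2404/(π·9.28×10^7))^(1/3) = 0.05091 m.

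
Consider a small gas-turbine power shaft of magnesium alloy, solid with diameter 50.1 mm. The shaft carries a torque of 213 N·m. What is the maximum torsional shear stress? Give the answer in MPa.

8.63 MPa

J = πd⁴/32 = π(0.0501)⁴/32 = 6.185×10^-7 m⁴.
τ_max = T·r/J = 213.0 × 0.0250 / 6.185×10^-7 = 8.627×10^6 Pa.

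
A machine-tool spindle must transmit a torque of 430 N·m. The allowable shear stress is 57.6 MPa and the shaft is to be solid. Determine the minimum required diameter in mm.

33.6 mm

For a solid shaft τ_max = 16T/(πd³), so d = (16T/(π τ_allow))^(1/3) = (16·430.0/(π·5.76×10^7))^(1/3) = 0.03363 m.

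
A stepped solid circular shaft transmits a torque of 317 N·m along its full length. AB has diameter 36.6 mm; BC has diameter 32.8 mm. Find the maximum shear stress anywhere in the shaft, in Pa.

Under the same torque, τ_max = 16T/(πd³) is largest where d is smallest — segment BC (d = 32.8 mm).
τ_max = 16·317.0/(π·(0.0328)³) = 4.575×10^7 Pa.

4.58e7 Pa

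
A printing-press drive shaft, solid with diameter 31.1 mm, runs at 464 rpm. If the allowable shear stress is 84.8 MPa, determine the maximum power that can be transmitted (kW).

J = πd⁴/32 = π(0.0311)⁴/32 = 9.184×10^-8 m⁴.
T_max = τ_allow·J/r = 8.48×10^7 × 9.184×10^-8 / 0.0156 = 500.8 N·m.
ω = 2π·464/60 = 48.59 rad/s, so P_max = T_max·ω = 2.434×10^4 W.

24.3 kW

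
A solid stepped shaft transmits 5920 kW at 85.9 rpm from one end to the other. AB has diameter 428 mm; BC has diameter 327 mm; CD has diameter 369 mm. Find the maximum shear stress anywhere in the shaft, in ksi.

ω = 2π·85.9/60 = 8.995 rad/s, so T = P/ω = 5920×10³ / 8.995 = 658100 N·m.
Under the same torque, τ_max = 16T/(πd³) is largest where d is smallest — segment BC (d = 327 mm).
τ_max = 16·658100/(π·(0.327)³) = 9.586×10^7 Pa.

13.9 ksi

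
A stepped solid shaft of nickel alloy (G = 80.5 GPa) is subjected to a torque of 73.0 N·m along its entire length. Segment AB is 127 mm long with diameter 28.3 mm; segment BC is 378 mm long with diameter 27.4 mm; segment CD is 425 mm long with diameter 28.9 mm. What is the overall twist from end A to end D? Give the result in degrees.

J_AB = π(0.0283)⁴/32 = 6.30×10^-8 m⁴; J_BC = π(0.0274)⁴/32 = 5.53×10^-8 m⁴; J_CD = π(0.0289)⁴/32 = 6.85×10^-8 m⁴.
θ = (T/G)·Σ L_i/J_i = (73.00/80.5×10⁹)·(0.127/6.30×10^-8 + 0.378/5.53×10^-8 + 0.425/6.85×10^-8) = 0.01365 rad.

0.782°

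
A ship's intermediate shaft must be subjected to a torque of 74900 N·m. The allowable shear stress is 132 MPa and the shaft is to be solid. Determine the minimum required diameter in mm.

142 mm

For a solid shaft τ_max = 16T/(πd³), so d = (16T/(π τ_allow))^(1/3) = (16·74900/(π·1.32×10^8))^(1/3) = 0.1424 m.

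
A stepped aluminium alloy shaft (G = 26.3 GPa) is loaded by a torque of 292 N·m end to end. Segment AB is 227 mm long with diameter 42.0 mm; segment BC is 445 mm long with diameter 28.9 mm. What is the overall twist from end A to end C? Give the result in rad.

J_AB = π(0.0420)⁴/32 = 3.05×10^-7 m⁴; J_BC = π(0.0289)⁴/32 = 6.85×10^-8 m⁴.
θ = (T/G)·Σ L_i/J_i = (292.0/26.3×10⁹)·(0.227/3.05×10^-7 + 0.445/6.85×10^-8) = 0.08039 rad.

0.0804 rad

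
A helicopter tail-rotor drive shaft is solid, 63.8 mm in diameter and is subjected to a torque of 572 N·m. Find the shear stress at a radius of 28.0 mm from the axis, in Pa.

9.85e6 Pa

J = πd⁴/32 = π(0.0638)⁴/32 = 1.627×10^-6 m⁴.
Shear stress varies linearly with radius: τ = T·r/J = 572.0 × 0.0280 / 1.627×10^-6 = 9.846×10^6 Pa.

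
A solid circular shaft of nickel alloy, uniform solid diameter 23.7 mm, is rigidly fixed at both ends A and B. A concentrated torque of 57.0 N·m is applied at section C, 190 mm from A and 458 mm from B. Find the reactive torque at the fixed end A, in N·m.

With uniform GJ and both ends fixed, compatibility θ_AC = θ_CB gives T_A·a = T_B·b, together with T_A + T_B = T₀.
T_A = T₀·b/(a+b) = 57.00·458/648.0 = 40.29 N·m; T_B = 16.71 N·m.

40.3 N·m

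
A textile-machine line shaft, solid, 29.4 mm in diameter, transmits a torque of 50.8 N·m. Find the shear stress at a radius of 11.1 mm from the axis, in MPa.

7.69 MPa

J = πd⁴/32 = π(0.0294)⁴/32 = 7.335×10^-8 m⁴.
Shear stress varies linearly with radius: τ = T·r/J = 50.80 × 0.0111 / 7.335×10^-8 = 7.688×10^6 Pa.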